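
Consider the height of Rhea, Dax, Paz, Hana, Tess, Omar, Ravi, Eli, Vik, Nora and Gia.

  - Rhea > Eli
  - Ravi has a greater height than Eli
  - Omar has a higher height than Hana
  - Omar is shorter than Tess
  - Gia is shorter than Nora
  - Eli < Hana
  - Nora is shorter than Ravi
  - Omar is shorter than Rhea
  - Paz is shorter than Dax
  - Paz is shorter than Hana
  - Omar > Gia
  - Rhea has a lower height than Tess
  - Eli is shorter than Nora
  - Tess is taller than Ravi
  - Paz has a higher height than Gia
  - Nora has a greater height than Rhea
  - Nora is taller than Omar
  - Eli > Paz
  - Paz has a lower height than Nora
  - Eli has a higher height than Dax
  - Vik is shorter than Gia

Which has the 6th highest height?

Hana

The consecutive relations fix a unique order: Vik < Gia < Paz < Dax < Eli < Hana < Omar < Rhea < Nora < Ravi < Tess.
Counting 6 from the largest end gives Hana.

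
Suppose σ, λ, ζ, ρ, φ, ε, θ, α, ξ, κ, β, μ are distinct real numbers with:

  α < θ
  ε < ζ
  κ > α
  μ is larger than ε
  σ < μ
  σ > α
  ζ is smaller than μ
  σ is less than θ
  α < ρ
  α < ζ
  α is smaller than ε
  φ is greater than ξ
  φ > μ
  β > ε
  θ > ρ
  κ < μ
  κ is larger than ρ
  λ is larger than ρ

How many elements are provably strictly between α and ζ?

Chaining upward from α reaches: ε, ρ, κ, σ, λ, β, μ, θ, φ.
Chaining downward from ζ reaches: ε.
Strictly between α and ζ are those in both lists: ε — 1 element.

1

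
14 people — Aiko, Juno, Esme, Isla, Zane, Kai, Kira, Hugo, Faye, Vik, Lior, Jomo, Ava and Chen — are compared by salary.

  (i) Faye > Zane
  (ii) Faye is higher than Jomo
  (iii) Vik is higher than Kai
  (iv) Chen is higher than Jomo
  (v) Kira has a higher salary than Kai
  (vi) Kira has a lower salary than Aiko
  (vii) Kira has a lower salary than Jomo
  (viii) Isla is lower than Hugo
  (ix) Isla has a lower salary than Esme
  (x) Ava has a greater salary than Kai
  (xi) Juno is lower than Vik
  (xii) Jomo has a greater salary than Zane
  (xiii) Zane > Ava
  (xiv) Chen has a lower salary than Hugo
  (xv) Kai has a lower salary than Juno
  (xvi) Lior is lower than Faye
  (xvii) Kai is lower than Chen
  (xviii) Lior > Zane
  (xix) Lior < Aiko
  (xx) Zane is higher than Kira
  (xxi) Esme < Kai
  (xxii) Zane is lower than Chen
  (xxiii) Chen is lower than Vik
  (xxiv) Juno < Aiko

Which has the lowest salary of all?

Isla

Esme is not least since Isla < Esme; Kai is not least since Esme < Kai; Ava is not least since Kai < Ava; Kira is not least since Kai < Kira; Zane is not least since Kira < Zane; Jomo is not least since Kira < Jomo; Chen is not least since Zane < Chen; Juno is not least since Kai < Juno; Hugo is not least since Chen < Hugo; Lior is not least since Zane < Lior; Vik is not least since Kai < Vik; Aiko is not least since Kira < Aiko; Faye is not least since Zane < Faye.
Only Isla has nothing below it, so Isla is the lowest salary.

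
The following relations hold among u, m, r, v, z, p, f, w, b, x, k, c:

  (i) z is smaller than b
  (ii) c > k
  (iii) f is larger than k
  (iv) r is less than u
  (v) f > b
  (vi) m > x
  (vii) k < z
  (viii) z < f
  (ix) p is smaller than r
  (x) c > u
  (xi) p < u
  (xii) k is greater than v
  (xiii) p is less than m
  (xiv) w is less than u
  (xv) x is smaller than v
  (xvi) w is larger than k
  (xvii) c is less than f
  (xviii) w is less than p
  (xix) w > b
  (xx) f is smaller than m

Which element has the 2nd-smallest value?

Piecing the relations together gives one ordering: x < v < k < z < b < w < p < r < u < c < f < m.
The 2nd smallest is v.

v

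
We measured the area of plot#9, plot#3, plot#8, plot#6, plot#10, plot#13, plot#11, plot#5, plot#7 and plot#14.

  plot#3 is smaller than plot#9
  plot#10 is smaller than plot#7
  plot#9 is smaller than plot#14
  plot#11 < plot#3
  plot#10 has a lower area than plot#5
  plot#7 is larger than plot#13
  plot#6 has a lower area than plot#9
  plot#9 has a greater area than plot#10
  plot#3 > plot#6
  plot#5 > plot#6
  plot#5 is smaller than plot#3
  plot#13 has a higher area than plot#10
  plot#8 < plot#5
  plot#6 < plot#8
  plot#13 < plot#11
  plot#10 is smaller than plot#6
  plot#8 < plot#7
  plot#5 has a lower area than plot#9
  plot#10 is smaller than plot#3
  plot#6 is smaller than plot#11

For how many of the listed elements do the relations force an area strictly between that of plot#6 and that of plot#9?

4

The relations place plot#6 below plot#9. An element lies strictly between them when it is forced above plot#6 and also forced below plot#9.
Above plot#6: {plot#8, plot#5, plot#11, plot#3, plot#7, plot#14}. Below plot#9: {plot#10, plot#8, plot#5, plot#13, plot#11, plot#3}.
Intersection: {plot#8, plot#5, plot#11, plot#3} — 4.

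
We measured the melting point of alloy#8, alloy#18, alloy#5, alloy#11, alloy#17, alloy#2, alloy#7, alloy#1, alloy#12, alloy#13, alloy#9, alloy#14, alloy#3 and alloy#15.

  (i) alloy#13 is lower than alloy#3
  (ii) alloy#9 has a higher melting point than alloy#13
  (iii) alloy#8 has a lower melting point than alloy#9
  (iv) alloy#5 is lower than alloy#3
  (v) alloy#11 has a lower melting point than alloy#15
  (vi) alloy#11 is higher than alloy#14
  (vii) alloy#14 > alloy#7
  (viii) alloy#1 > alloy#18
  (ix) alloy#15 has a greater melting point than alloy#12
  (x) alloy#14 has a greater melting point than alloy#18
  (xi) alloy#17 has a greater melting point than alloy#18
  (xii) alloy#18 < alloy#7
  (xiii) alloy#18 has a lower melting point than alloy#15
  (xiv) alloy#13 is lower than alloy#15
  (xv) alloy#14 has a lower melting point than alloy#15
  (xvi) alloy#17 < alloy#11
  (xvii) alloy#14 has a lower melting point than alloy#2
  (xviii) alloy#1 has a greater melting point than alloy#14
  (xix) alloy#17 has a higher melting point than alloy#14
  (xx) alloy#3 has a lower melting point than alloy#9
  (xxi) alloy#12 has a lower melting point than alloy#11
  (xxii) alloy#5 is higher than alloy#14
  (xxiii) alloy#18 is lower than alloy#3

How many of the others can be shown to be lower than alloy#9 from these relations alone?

7

The elements the relations force below alloy#9 are alloy#18, alloy#7, alloy#8, alloy#14, alloy#13, alloy#5, alloy#3 — no chain reaches any other.
That is 7.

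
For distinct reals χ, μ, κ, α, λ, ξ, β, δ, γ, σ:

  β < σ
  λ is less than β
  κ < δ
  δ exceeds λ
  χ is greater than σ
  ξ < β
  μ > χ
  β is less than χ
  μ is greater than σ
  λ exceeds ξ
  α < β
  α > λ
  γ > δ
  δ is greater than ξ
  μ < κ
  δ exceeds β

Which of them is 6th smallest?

Piecing the relations together gives one ordering: ξ < λ < α < β < σ < χ < μ < κ < δ < γ.
The 6th smallest is χ.

χ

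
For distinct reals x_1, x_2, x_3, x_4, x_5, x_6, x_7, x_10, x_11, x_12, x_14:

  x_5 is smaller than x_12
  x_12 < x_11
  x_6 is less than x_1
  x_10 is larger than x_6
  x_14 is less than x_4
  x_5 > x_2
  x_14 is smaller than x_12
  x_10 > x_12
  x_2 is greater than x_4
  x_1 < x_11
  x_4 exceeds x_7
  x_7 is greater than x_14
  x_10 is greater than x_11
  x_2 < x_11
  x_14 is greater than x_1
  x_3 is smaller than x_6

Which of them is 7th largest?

Chaining the given pairs: x_3 < x_6 < x_1 < x_14 < x_7 < x_4 < x_2 < x_5 < x_12 < x_11 < x_10.
Counting 7 from the largest end gives x_7.

x_7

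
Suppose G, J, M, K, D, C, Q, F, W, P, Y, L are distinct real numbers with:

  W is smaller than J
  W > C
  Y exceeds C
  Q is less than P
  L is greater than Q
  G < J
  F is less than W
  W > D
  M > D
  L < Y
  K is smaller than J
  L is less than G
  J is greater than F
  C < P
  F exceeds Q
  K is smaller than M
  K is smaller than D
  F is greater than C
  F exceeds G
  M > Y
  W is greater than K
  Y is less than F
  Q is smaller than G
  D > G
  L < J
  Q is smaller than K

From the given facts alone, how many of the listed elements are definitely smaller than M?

7

Directly below M: K, D, Y.
One step further: Q, C, L, G (7 so far).
No other element is forced below M by the given relations, so the count is 7.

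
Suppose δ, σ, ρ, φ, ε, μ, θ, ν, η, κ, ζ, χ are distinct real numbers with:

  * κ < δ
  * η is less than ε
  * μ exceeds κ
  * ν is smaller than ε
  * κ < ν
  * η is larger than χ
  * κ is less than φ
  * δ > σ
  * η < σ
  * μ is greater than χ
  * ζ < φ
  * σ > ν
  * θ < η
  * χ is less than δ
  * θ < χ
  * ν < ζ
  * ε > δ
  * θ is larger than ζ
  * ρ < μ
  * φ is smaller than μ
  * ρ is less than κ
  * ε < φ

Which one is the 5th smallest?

θ

Piecing the relations together gives one ordering: ρ < κ < ν < ζ < θ < χ < η < σ < δ < ε < φ < μ.
The 5th smallest is θ.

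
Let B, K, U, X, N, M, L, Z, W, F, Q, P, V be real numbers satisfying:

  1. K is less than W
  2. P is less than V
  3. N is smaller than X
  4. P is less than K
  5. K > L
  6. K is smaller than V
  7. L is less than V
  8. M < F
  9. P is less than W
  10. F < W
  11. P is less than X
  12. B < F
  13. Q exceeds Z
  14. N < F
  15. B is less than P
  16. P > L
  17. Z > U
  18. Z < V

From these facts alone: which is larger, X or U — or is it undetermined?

undetermined

Following every chain through U: above U we get Z, V, Q.
X is not reached, and no chain runs the other way from X to U.
So the given relations leave the order of U and X undetermined.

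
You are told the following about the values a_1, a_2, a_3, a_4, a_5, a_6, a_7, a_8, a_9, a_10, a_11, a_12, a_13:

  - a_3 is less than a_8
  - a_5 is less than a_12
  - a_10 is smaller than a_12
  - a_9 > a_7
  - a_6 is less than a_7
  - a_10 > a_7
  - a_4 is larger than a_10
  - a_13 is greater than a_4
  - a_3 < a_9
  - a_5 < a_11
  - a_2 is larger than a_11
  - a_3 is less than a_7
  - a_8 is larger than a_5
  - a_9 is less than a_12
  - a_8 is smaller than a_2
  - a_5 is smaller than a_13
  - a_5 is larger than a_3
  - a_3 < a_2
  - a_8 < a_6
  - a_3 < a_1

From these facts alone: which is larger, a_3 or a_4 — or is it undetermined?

a_4

Following the relations from a_3: a_3 < a_5 < a_8 < a_6 < a_7 < a_10 < a_4.
So a_4 is larger.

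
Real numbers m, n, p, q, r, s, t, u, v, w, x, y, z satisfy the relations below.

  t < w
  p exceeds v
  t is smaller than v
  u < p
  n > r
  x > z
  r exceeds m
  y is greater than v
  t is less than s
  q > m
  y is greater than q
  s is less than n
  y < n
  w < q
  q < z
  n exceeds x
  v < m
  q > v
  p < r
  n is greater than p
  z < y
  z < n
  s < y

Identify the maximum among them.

n

t is not greatest since t < s; w is not greatest since w < q; s is not greatest since s < y; v is not greatest since v < m; m is not greatest since m < r; u is not greatest since u < p; p is not greatest since p < n; q is not greatest since q < y; r is not greatest since r < n; z is not greatest since z < x; y is not greatest since y < n; x is not greatest since x < n.
Only n has nothing above it, so n is the maximum.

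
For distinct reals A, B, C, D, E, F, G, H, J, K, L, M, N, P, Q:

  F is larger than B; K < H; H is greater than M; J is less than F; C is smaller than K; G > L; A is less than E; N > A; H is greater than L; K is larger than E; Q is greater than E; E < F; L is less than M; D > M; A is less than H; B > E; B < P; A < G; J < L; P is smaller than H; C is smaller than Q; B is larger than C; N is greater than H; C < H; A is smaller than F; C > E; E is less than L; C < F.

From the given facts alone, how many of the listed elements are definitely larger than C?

The elements the relations force above C are B, K, F, P, Q, H, N — no chain reaches any other.
That is 7.

7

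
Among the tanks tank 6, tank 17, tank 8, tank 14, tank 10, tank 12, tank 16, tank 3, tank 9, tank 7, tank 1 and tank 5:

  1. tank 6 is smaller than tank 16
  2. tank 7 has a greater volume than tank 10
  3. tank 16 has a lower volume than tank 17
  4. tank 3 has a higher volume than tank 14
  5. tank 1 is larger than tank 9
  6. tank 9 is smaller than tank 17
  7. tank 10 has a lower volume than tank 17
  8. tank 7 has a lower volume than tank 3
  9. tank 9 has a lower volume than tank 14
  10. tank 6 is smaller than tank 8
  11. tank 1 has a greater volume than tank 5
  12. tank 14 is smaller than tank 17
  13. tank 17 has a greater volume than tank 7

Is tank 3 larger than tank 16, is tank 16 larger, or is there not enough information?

undetermined

Following every chain through tank 16: above tank 16 we get tank 17; below tank 16 we get tank 6.
tank 3 is not reached, and no chain runs the other way from tank 3 to tank 16.
So the given relations leave the order of tank 16 and tank 3 undetermined.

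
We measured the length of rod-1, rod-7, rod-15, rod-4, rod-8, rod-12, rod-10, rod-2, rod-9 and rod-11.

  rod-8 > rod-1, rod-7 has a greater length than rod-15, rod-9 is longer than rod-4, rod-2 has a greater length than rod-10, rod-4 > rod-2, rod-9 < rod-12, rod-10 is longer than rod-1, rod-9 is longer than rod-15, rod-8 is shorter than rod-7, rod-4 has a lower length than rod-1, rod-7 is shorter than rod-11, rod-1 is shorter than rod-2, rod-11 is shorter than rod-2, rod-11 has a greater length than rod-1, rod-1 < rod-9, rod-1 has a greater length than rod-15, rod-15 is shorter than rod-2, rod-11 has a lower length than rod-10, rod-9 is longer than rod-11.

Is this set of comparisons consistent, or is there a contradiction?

We have rod-4 < rod-1 stated directly, yet also rod-1 < rod-8 < rod-7 < rod-11 < rod-10 < rod-2 < rod-4 by chaining the others — so rod-1 < rod-4. Contradiction.

inconsistent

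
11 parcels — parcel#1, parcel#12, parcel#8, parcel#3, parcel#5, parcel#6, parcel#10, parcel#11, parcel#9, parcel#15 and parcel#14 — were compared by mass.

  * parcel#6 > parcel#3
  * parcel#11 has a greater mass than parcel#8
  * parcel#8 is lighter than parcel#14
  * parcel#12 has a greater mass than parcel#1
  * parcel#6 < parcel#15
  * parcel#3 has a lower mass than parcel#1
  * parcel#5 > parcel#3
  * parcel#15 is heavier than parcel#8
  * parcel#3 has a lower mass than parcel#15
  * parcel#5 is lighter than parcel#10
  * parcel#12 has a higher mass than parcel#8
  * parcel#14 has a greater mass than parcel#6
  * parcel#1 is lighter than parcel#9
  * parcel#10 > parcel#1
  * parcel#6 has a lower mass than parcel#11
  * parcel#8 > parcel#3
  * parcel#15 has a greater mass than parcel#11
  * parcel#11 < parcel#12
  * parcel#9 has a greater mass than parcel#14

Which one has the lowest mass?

parcel#3

parcel#8 is not least since parcel#3 < parcel#8; parcel#6 is not least since parcel#3 < parcel#6; parcel#1 is not least since parcel#3 < parcel#1; parcel#11 is not least since parcel#6 < parcel#11; parcel#15 is not least since parcel#3 < parcel#15; parcel#5 is not least since parcel#3 < parcel#5; parcel#14 is not least since parcel#6 < parcel#14; parcel#12 is not least since parcel#11 < parcel#12; parcel#9 is not least since parcel#1 < parcel#9; parcel#10 is not least since parcel#1 < parcel#10.
Only parcel#3 has nothing below it, so parcel#3 is the lowest mass.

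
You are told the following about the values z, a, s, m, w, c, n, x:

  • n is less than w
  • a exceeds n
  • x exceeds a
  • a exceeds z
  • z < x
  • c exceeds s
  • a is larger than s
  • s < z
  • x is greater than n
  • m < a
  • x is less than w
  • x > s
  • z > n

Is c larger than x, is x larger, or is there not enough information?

undetermined

Following every chain through c: below c we get s.
x is not reached, and no chain runs the other way from x to c.
So the given relations leave the order of c and x undetermined.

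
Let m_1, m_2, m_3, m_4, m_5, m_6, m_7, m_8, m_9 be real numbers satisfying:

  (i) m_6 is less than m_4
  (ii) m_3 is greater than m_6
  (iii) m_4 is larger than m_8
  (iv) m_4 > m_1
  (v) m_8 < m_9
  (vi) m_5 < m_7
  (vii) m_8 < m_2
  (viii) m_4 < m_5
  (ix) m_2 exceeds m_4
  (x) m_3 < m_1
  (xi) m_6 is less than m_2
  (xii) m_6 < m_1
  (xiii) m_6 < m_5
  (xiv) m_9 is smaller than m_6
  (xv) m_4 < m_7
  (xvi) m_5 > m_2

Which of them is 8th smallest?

Piecing the relations together gives one ordering: m_8 < m_9 < m_6 < m_3 < m_1 < m_4 < m_2 < m_5 < m_7.
The 8th smallest is m_5.

m_5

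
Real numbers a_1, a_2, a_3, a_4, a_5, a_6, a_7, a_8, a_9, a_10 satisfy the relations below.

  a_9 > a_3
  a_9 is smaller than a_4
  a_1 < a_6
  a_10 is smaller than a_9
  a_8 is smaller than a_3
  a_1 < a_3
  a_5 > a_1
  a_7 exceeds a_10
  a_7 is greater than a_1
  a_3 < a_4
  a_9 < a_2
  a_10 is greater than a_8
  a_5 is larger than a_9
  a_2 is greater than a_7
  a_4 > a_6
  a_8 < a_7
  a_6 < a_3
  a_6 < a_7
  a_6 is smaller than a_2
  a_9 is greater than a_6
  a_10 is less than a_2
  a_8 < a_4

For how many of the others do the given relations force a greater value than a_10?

5

The elements the relations force above a_10 are a_7, a_9, a_2, a_4, a_5 — no chain reaches any other.
That is 5.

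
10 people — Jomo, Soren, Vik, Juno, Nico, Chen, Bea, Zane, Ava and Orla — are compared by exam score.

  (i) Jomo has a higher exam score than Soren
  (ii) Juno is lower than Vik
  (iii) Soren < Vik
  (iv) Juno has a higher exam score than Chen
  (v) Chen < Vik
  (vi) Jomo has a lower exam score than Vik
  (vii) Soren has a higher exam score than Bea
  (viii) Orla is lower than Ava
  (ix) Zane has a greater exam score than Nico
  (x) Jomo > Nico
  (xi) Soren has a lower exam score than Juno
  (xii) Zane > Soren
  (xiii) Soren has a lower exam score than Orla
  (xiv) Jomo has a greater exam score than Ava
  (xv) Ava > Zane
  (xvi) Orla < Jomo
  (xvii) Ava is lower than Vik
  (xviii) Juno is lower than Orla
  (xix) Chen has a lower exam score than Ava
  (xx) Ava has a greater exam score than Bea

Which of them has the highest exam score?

Vik

Chaining downward from Vik: directly below it, Chen, Soren, Juno, Ava, Jomo; then Bea, Nico, Orla, Zane.
That covers every other element, and nothing is given above Vik, so Vik is the highest exam score.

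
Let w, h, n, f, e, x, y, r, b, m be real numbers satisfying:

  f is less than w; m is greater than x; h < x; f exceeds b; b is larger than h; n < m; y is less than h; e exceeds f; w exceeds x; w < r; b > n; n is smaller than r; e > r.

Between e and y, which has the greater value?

e

y < h and h < x give y < x.
Then x < w extends the chain to w.
Then w < r extends the chain to r.
Then r < e extends the chain to e.
So y < e; e is the larger of the two.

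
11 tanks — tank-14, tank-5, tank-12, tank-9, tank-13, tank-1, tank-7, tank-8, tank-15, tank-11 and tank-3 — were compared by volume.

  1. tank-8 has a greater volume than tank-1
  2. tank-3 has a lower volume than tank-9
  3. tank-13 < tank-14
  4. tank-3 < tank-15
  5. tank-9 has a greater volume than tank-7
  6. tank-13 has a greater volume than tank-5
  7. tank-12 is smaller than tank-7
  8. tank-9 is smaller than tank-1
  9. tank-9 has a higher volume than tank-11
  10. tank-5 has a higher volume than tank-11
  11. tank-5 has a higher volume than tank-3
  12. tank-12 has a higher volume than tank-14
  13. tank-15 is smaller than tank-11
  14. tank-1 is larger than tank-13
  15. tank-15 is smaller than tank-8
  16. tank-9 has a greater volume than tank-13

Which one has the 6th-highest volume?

The consecutive relations fix a unique order: tank-3 < tank-15 < tank-11 < tank-5 < tank-13 < tank-14 < tank-12 < tank-7 < tank-9 < tank-1 < tank-8.
The 6th largest is tank-14.

tank-14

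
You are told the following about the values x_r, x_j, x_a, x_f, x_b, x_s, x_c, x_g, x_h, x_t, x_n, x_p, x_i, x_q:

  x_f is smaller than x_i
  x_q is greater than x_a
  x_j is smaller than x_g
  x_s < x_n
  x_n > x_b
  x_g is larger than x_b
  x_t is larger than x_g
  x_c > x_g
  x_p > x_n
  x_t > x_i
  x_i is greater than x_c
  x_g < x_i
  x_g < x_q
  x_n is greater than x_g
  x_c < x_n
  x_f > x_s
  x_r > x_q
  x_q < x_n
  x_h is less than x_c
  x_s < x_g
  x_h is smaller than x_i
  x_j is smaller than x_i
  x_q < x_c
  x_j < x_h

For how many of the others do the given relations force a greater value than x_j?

9

The elements the relations force above x_j are x_h, x_g, x_q, x_c, x_n, x_i, x_t, x_r, x_p — no chain reaches any other.
That is 9.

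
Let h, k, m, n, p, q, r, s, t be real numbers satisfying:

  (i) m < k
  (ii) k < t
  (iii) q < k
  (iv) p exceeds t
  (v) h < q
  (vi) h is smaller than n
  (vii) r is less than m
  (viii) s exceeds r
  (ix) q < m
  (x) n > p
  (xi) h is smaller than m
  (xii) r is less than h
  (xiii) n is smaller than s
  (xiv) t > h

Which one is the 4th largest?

t

Piecing the relations together gives one ordering: r < h < q < m < k < t < p < n < s.
Counting 4 from the largest end gives t.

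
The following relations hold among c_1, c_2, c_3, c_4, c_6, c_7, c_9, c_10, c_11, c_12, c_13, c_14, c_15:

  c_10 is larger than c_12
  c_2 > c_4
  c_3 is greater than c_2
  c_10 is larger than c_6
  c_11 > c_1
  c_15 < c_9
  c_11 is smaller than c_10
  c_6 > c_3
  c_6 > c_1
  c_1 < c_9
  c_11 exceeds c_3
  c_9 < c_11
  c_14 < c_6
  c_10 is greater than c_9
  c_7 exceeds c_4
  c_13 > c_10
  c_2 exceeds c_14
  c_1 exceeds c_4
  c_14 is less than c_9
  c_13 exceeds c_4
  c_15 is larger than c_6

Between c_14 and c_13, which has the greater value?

Following the relations from c_14: c_14 < c_2 < c_3 < c_6 < c_15 < c_9 < c_11 < c_10 < c_13.
So c_14 < c_13; c_13 is the larger of the two.

c_13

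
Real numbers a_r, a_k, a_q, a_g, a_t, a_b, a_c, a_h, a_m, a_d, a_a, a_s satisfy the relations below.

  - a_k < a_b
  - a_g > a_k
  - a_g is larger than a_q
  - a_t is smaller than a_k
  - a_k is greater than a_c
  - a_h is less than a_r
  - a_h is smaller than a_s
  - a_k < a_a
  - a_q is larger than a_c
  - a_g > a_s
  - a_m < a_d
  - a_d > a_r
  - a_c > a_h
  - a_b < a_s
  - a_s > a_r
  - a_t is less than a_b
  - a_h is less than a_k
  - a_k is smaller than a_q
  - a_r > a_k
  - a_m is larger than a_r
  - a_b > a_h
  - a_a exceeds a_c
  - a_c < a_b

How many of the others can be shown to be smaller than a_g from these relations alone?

From a_g the given relations immediately reach a_k, a_q, a_s.
From those, a_h, a_t, a_c, a_r, a_b — 8 in total.
No other element is forced below a_g by the given relations, so the count is 8.

8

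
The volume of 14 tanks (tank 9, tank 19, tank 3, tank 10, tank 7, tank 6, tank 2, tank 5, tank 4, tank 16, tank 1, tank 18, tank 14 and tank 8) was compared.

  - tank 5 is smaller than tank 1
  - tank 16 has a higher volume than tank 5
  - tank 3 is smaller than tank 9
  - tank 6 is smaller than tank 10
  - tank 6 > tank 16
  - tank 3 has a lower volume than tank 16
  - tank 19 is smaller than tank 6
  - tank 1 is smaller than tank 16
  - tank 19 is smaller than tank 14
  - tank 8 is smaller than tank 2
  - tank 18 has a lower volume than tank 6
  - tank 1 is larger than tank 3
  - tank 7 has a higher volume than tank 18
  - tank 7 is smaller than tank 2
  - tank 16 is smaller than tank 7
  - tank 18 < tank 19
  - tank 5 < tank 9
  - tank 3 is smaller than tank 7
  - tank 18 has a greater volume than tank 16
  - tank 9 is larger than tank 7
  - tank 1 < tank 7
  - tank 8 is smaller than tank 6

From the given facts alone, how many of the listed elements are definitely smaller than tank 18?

4

The elements the relations force below tank 18 are tank 5, tank 3, tank 1, tank 16 — no chain reaches any other.
That is 4.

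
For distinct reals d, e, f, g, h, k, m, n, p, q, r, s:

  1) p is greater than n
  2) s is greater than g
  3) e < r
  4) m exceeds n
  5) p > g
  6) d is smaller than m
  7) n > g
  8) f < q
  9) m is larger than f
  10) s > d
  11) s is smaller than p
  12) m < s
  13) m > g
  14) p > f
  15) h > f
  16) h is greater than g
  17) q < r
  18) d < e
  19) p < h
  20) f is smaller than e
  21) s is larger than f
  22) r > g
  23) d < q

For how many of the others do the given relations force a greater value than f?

Directly above f: e, q, m, s, p, h.
One step further: r (7 so far).
No other element is forced above f by the given relations, so the count is 7.

7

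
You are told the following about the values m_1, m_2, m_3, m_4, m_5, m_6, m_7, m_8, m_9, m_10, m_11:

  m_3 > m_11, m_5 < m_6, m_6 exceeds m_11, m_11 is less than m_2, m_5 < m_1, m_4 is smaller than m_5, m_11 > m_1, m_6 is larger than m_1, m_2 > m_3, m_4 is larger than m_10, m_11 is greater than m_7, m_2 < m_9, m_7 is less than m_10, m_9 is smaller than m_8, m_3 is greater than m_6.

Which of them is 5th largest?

m_6

Chaining the given pairs: m_7 < m_10 < m_4 < m_5 < m_1 < m_11 < m_6 < m_3 < m_2 < m_9 < m_8.
Counting 5 from the largest end gives m_6.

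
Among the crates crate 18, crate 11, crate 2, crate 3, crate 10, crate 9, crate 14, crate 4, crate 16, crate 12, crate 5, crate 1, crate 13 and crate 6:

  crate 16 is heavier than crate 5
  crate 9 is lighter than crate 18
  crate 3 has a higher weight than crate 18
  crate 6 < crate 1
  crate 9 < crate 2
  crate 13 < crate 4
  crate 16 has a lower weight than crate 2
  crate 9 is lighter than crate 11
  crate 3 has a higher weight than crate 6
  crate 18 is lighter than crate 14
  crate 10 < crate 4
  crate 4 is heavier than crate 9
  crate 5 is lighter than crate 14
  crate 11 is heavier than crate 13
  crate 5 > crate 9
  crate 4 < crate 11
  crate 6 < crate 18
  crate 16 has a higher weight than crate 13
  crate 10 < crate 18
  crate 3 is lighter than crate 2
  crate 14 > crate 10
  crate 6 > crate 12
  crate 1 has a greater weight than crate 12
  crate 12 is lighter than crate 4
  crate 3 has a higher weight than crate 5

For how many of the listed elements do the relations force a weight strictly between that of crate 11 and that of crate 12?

Chaining upward from crate 12 reaches: crate 6, crate 18, crate 4, crate 3, crate 2, crate 1, crate 14.
Chaining downward from crate 11 reaches: crate 10, crate 9, crate 13, crate 4.
Strictly between crate 12 and crate 11 are those in both lists: crate 4 — 1 element.

1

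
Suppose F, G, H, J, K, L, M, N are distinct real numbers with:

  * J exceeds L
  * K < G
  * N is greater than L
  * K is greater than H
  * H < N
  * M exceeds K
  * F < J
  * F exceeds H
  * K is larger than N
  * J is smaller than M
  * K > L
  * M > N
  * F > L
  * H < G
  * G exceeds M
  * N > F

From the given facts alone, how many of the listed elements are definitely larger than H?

The elements the relations force above H are F, J, N, K, M, G — no chain reaches any other.
That is 6.

6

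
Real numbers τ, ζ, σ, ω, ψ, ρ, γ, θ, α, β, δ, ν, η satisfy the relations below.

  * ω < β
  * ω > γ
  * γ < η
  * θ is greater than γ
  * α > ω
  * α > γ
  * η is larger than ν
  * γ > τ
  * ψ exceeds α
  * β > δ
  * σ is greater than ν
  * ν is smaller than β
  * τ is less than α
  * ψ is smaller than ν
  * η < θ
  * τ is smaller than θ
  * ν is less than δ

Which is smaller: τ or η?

Following the relations from τ: τ < γ < ω < α < ψ < ν < η.
So τ < η; τ is the smaller of the two.

τ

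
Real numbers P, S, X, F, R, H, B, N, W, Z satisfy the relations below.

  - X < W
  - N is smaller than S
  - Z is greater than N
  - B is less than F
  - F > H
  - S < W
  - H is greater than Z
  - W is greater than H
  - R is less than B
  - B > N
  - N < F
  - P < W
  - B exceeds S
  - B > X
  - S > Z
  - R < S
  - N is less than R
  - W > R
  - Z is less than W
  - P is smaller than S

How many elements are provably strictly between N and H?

1

The relations place N below H. An element lies strictly between them when it is forced above N and also forced below H.
Above N: {R, Z, S, B, F, W}. Below H: {Z}.
Intersection: {Z} — 1.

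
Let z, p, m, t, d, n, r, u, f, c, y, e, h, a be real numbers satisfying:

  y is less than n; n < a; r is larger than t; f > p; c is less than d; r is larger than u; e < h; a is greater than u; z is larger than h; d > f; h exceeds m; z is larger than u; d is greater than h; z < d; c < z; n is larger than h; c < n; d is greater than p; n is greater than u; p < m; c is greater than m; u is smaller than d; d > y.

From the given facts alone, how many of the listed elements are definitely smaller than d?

Directly below d: p, y, u, c, h, f, z.
One step further: e, m (9 so far).
No other element is forced below d by the given relations, so the count is 9.

9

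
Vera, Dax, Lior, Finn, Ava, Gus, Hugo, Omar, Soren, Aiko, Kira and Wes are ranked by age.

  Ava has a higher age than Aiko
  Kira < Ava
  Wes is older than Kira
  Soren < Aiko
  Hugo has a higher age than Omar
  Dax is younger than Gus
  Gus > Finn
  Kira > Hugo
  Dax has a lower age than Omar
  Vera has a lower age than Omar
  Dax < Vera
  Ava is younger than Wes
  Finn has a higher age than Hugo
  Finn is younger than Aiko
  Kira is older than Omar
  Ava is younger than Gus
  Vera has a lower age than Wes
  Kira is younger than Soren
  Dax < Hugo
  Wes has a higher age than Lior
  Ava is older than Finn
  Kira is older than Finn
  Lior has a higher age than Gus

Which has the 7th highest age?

Chaining the given pairs: Dax < Vera < Omar < Hugo < Finn < Kira < Soren < Aiko < Ava < Gus < Lior < Wes.
Counting 7 from the largest end gives Kira.

Kira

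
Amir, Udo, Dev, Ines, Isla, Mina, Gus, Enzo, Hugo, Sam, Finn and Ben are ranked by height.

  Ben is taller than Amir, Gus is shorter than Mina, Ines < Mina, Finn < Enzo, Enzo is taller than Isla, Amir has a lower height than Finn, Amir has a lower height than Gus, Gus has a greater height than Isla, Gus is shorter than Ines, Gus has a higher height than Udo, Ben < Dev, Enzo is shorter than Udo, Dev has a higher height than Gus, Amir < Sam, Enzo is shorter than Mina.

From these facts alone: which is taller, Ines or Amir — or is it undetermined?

Amir < Finn < Enzo < Udo < Gus < Ines, by transitivity through Finn, Enzo, Udo, Gus.
So Ines is taller.

Ines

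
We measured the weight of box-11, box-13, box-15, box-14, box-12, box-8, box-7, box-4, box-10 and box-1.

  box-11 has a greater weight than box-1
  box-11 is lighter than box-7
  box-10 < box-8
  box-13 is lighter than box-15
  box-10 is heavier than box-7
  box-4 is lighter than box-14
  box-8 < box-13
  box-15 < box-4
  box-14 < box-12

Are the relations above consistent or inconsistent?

The single ordering box-1 < box-11 < box-7 < box-10 < box-8 < box-13 < box-15 < box-4 < box-14 < box-12 satisfies every listed relation, so no contradiction arises.

consistent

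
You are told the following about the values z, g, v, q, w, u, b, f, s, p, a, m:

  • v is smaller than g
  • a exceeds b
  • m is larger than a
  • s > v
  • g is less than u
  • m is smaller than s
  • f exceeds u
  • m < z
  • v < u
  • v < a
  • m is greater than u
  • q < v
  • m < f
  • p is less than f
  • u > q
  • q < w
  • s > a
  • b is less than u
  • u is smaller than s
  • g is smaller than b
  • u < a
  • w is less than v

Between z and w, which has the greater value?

w < v and v < g give w < g.
With g < b: w < v < g < b.
Then b < u extends the chain to u.
Then u < a extends the chain to a.
Then a < m extends the chain to m.
Then m < z extends the chain to z.
So w < z; z is the larger of the two.

z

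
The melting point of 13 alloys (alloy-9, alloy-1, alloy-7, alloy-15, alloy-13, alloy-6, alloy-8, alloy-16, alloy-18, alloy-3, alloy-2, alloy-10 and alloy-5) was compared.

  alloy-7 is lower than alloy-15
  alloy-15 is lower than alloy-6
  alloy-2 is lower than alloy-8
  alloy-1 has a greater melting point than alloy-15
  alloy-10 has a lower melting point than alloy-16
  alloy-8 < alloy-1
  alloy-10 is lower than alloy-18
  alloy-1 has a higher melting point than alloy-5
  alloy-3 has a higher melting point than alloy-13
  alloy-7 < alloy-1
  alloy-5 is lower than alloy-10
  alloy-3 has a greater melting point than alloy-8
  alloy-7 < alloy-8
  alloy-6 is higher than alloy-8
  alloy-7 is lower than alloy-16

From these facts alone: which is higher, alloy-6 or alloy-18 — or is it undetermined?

Following every chain through alloy-18: below alloy-18 we get alloy-5, alloy-10.
alloy-6 is not reached, and no chain runs the other way from alloy-6 to alloy-18.
So the given relations leave the order of alloy-18 and alloy-6 undetermined.

undetermined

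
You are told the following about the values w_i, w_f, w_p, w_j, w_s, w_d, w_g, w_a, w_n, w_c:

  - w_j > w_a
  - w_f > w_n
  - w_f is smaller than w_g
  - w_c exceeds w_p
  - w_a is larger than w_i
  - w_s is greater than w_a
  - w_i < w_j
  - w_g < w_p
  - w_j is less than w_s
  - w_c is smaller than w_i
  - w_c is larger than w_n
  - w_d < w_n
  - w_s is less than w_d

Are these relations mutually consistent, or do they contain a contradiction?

Chaining the given relations yields w_d < w_n < w_f < w_g < w_p < w_c < w_i < w_a < w_j < w_s, so w_d < w_s. But one relation states w_s < w_d. These cannot both hold.

inconsistent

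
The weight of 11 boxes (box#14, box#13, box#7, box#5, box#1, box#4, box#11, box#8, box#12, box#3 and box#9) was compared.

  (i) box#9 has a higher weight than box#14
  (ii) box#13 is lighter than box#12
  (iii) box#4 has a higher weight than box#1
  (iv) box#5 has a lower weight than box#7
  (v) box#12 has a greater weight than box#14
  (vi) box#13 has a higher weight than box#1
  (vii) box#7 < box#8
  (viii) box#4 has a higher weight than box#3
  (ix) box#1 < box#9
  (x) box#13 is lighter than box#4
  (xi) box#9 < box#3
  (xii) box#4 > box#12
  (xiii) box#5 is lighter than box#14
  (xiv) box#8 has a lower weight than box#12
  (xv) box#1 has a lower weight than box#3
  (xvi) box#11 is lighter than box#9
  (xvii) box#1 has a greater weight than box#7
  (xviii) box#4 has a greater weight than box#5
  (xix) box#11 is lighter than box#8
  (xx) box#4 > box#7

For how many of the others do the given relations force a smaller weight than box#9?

Directly below box#9: box#14, box#1, box#11.
One step further: box#5, box#7 (5 so far).
No other element is forced below box#9 by the given relations, so the count is 5.

5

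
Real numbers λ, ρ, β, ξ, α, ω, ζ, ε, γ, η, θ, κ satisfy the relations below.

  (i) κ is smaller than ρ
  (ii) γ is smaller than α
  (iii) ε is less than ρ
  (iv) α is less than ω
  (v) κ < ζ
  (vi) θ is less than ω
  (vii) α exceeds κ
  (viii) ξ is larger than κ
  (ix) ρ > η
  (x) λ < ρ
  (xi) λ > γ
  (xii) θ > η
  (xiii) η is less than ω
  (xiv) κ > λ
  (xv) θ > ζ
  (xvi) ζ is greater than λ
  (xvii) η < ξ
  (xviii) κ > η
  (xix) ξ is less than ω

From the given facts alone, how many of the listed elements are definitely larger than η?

7

The elements the relations force above η are κ, ζ, θ, ρ, ξ, α, ω — no chain reaches any other.
That is 7.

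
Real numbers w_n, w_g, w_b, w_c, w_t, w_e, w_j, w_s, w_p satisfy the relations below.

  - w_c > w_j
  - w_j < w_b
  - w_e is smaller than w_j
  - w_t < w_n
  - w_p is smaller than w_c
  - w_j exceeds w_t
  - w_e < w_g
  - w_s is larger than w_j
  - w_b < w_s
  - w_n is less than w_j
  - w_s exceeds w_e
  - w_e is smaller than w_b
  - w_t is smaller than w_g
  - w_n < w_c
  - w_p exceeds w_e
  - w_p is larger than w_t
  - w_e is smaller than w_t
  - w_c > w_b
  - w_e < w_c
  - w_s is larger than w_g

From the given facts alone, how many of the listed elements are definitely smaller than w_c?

6

From w_c the given relations immediately reach w_e, w_n, w_p, w_j, w_b.
From those, w_t — 6 in total.
No other element is forced below w_c by the given relations, so the count is 6.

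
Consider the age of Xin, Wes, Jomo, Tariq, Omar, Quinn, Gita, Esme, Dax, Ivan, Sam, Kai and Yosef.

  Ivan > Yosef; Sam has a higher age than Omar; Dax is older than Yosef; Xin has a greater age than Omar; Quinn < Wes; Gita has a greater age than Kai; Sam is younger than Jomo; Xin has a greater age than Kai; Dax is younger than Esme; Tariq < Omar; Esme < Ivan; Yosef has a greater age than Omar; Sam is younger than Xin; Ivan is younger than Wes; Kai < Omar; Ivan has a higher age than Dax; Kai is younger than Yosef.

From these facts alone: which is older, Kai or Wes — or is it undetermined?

Wes

Following the relations from Kai: Kai < Omar < Yosef < Dax < Esme < Ivan < Wes.
So Wes is older.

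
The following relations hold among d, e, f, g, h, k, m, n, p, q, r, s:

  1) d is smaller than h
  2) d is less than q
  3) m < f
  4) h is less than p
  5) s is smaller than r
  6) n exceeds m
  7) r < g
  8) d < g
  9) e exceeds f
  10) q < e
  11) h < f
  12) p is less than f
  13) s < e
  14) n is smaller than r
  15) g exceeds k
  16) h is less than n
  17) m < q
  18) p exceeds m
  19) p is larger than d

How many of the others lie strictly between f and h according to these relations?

The relations place h below f. An element lies strictly between them when it is forced above h and also forced below f.
Above h: {p, n, r, g, e}. Below f: {d, m, p}.
Intersection: {p} — 1.

1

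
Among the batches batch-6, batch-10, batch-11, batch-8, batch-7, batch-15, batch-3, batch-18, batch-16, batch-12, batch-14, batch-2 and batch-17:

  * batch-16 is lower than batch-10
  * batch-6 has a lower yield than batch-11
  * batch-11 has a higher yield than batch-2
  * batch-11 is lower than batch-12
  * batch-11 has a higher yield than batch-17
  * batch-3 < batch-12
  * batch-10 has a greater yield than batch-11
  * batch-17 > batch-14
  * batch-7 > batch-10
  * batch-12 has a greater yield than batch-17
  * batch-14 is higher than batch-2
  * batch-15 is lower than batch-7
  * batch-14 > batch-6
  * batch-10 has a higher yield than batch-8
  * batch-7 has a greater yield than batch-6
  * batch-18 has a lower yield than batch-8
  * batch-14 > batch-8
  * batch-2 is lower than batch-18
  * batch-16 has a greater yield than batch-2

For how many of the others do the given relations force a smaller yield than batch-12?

8

From batch-12 the given relations immediately reach batch-3, batch-17, batch-11.
From those, batch-6, batch-2, batch-14 — 6 in total.
From those, batch-8 — 7 in total.
From those, batch-18 — 8 in total.
No other element is forced below batch-12 by the given relations, so the count is 8.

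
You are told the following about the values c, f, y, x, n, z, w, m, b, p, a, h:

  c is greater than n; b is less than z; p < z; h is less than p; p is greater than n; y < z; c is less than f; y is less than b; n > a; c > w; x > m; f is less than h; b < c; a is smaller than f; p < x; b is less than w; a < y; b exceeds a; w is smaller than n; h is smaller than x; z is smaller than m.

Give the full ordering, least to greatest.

The consecutive links are each given: a < y; y < b; b < w; w < n; n < c; c < f; f < h; h < p; p < z; z < m; m < x.

a < y < b < w < n < c < f < h < p < z < m < x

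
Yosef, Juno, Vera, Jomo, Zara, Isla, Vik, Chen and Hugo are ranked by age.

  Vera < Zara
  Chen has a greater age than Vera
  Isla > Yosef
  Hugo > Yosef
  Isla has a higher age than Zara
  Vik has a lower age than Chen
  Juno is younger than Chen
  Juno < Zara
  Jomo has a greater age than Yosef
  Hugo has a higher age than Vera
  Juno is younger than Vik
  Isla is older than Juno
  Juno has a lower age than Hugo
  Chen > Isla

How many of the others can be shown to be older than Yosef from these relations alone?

The elements the relations force above Yosef are Isla, Hugo, Chen, Jomo — no chain reaches any other.
That is 4.

4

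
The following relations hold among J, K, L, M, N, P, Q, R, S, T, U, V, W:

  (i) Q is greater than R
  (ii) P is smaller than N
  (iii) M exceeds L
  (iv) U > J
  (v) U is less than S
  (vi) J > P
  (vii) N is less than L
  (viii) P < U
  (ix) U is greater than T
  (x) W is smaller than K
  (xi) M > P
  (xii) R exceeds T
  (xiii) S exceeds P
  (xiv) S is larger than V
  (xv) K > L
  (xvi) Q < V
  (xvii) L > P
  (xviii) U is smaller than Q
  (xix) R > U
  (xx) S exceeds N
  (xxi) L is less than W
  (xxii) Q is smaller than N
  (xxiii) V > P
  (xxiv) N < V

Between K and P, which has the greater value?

K

P < J and J < U give P < U.
With U < R: P < J < U < R.
Then R < Q extends the chain to Q.
Then Q < N extends the chain to N.
Then N < L extends the chain to L.
With L < W: P < J < U < R < Q < N < L < W.
With W < K: P < J < U < R < Q < N < L < W < K.
So P < K; K is the larger of the two.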